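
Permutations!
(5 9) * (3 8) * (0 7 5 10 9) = (0 7 5)(3 8)(9 10) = [7, 1, 2, 8, 4, 0, 6, 5, 3, 10, 9]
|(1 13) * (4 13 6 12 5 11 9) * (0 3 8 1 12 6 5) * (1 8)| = 9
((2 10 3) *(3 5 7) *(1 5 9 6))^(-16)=(10)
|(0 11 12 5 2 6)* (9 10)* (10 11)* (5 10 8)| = |(0 8 5 2 6)(9 11 12 10)| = 20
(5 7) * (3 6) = (3 6)(5 7) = [0, 1, 2, 6, 4, 7, 3, 5]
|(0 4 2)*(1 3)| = |(0 4 2)(1 3)| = 6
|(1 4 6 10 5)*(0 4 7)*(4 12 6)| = |(0 12 6 10 5 1 7)| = 7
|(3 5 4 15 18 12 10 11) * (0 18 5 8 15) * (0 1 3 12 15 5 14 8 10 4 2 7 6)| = |(0 18 15 14 8 5 2 7 6)(1 3 10 11 12 4)| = 18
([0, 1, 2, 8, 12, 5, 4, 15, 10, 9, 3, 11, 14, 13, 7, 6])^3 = [0, 1, 2, 3, 7, 5, 14, 4, 8, 9, 10, 11, 15, 13, 6, 12]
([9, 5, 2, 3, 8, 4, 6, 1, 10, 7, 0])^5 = (0 4 7 10 5 9 8 1)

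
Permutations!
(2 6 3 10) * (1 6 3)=(1 6)(2 3 10)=[0, 6, 3, 10, 4, 5, 1, 7, 8, 9, 2]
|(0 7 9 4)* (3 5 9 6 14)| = |(0 7 6 14 3 5 9 4)| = 8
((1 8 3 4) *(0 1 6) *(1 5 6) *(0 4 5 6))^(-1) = ((0 6 4 1 8 3 5))^(-1) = (0 5 3 8 1 4 6)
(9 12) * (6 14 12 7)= (6 14 12 9 7)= [0, 1, 2, 3, 4, 5, 14, 6, 8, 7, 10, 11, 9, 13, 12]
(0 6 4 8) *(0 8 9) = (0 6 4 9) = [6, 1, 2, 3, 9, 5, 4, 7, 8, 0]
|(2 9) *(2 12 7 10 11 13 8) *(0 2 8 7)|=|(0 2 9 12)(7 10 11 13)|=4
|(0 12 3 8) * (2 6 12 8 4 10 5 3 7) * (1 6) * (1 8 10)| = |(0 10 5 3 4 1 6 12 7 2 8)| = 11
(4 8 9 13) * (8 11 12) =(4 11 12 8 9 13) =[0, 1, 2, 3, 11, 5, 6, 7, 9, 13, 10, 12, 8, 4]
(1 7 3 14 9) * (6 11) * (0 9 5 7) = [9, 0, 2, 14, 4, 7, 11, 3, 8, 1, 10, 6, 12, 13, 5] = (0 9 1)(3 14 5 7)(6 11)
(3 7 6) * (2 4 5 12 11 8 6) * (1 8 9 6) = (1 8)(2 4 5 12 11 9 6 3 7) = [0, 8, 4, 7, 5, 12, 3, 2, 1, 6, 10, 9, 11]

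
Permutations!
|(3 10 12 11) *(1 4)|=|(1 4)(3 10 12 11)|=4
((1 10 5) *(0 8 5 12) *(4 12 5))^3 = (0 12 4 8)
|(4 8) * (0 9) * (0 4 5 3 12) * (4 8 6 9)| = |(0 4 6 9 8 5 3 12)| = 8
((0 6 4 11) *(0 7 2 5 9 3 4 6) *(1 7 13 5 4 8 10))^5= ((1 7 2 4 11 13 5 9 3 8 10))^5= (1 13 10 11 8 4 3 2 9 7 5)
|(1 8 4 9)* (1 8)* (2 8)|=|(2 8 4 9)|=4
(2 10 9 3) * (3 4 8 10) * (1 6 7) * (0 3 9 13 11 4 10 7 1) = (0 3 2 9 10 13 11 4 8 7)(1 6) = [3, 6, 9, 2, 8, 5, 1, 0, 7, 10, 13, 4, 12, 11]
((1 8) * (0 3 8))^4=((0 3 8 1))^4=(8)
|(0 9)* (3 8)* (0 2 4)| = |(0 9 2 4)(3 8)| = 4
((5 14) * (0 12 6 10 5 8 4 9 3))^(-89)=((0 12 6 10 5 14 8 4 9 3))^(-89)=(0 12 6 10 5 14 8 4 9 3)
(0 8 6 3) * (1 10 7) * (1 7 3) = (0 8 6 1 10 3) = [8, 10, 2, 0, 4, 5, 1, 7, 6, 9, 3]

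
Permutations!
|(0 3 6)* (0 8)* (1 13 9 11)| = |(0 3 6 8)(1 13 9 11)| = 4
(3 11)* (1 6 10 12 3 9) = [0, 6, 2, 11, 4, 5, 10, 7, 8, 1, 12, 9, 3] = (1 6 10 12 3 11 9)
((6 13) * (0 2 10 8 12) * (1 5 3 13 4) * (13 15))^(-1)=(0 12 8 10 2)(1 4 6 13 15 3 5)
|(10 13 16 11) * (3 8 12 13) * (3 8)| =|(8 12 13 16 11 10)| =6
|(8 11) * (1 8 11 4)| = |(11)(1 8 4)| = 3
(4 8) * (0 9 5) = (0 9 5)(4 8) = [9, 1, 2, 3, 8, 0, 6, 7, 4, 5]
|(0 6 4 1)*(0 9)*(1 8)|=|(0 6 4 8 1 9)|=6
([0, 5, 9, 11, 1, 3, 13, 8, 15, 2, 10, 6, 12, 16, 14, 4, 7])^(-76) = [0, 5, 2, 11, 1, 3, 13, 8, 15, 9, 10, 6, 12, 16, 14, 4, 7]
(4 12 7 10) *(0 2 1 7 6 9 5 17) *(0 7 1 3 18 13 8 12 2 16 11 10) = (0 16 11 10 4 2 3 18 13 8 12 6 9 5 17 7) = [16, 1, 3, 18, 2, 17, 9, 0, 12, 5, 4, 10, 6, 8, 14, 15, 11, 7, 13]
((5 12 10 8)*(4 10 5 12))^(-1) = ((4 10 8 12 5))^(-1) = (4 5 12 8 10)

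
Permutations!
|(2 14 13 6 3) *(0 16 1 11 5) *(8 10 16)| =|(0 8 10 16 1 11 5)(2 14 13 6 3)| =35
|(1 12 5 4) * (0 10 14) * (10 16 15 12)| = 9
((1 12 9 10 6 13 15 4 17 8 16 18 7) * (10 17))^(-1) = ((1 12 9 17 8 16 18 7)(4 10 6 13 15))^(-1) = (1 7 18 16 8 17 9 12)(4 15 13 6 10)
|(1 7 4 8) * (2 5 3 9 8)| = |(1 7 4 2 5 3 9 8)| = 8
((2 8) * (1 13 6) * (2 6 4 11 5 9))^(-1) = (1 6 8 2 9 5 11 4 13)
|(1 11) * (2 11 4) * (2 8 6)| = |(1 4 8 6 2 11)| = 6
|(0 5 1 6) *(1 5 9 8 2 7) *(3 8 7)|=|(0 9 7 1 6)(2 3 8)|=15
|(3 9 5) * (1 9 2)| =5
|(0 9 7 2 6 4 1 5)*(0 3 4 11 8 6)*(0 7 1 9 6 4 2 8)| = |(0 6 11)(1 5 3 2 7 8 4 9)| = 24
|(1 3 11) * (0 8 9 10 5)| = |(0 8 9 10 5)(1 3 11)| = 15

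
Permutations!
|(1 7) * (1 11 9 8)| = 5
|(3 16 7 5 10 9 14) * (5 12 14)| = 15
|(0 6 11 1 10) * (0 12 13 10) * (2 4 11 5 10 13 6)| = |(13)(0 2 4 11 1)(5 10 12 6)| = 20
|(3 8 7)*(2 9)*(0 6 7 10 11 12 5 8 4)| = |(0 6 7 3 4)(2 9)(5 8 10 11 12)| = 10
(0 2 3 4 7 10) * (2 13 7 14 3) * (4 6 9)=(0 13 7 10)(3 6 9 4 14)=[13, 1, 2, 6, 14, 5, 9, 10, 8, 4, 0, 11, 12, 7, 3]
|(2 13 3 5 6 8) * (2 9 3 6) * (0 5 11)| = 9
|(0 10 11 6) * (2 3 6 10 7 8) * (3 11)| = |(0 7 8 2 11 10 3 6)| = 8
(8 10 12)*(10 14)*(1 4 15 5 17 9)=(1 4 15 5 17 9)(8 14 10 12)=[0, 4, 2, 3, 15, 17, 6, 7, 14, 1, 12, 11, 8, 13, 10, 5, 16, 9]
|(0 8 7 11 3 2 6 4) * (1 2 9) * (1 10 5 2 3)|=|(0 8 7 11 1 3 9 10 5 2 6 4)|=12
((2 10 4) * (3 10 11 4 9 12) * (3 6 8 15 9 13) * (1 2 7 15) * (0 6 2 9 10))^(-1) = ((0 6 8 1 9 12 2 11 4 7 15 10 13 3))^(-1) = (0 3 13 10 15 7 4 11 2 12 9 1 8 6)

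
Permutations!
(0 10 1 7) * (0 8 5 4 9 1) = (0 10)(1 7 8 5 4 9) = [10, 7, 2, 3, 9, 4, 6, 8, 5, 1, 0]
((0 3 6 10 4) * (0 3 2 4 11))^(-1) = ((0 2 4 3 6 10 11))^(-1) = (0 11 10 6 3 4 2)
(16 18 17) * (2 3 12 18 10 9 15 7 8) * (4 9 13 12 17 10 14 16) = [0, 1, 3, 17, 9, 5, 6, 8, 2, 15, 13, 11, 18, 12, 16, 7, 14, 4, 10] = (2 3 17 4 9 15 7 8)(10 13 12 18)(14 16)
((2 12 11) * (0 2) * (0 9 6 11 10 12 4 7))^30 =((0 2 4 7)(6 11 9)(10 12))^30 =(12)(0 4)(2 7)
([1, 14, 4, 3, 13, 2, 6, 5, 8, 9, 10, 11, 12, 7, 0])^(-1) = [14, 0, 5, 3, 2, 7, 6, 13, 8, 9, 10, 11, 12, 4, 1]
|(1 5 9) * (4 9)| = 4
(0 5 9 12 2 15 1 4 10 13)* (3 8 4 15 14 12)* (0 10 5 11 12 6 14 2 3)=[11, 15, 2, 8, 5, 9, 14, 7, 4, 0, 13, 12, 3, 10, 6, 1]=(0 11 12 3 8 4 5 9)(1 15)(6 14)(10 13)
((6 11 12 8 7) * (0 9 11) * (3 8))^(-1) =((0 9 11 12 3 8 7 6))^(-1) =(0 6 7 8 3 12 11 9)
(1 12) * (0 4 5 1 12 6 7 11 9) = (12)(0 4 5 1 6 7 11 9) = [4, 6, 2, 3, 5, 1, 7, 11, 8, 0, 10, 9, 12]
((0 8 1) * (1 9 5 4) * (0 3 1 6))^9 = ((0 8 9 5 4 6)(1 3))^9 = (0 5)(1 3)(4 8)(6 9)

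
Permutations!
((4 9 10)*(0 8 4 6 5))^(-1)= ((0 8 4 9 10 6 5))^(-1)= (0 5 6 10 9 4 8)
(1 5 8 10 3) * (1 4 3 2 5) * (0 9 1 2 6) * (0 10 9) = [0, 2, 5, 4, 3, 8, 10, 7, 9, 1, 6] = (1 2 5 8 9)(3 4)(6 10)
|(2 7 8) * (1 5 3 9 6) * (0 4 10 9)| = 24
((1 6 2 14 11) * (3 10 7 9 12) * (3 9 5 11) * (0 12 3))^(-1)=(0 14 2 6 1 11 5 7 10 3 9 12)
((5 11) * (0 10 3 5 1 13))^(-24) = ((0 10 3 5 11 1 13))^(-24) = (0 11 10 1 3 13 5)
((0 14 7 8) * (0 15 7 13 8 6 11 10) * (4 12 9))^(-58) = (0 7 14 6 13 11 8 10 15)(4 9 12)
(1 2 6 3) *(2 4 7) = (1 4 7 2 6 3) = [0, 4, 6, 1, 7, 5, 3, 2]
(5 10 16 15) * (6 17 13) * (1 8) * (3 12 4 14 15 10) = (1 8)(3 12 4 14 15 5)(6 17 13)(10 16) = [0, 8, 2, 12, 14, 3, 17, 7, 1, 9, 16, 11, 4, 6, 15, 5, 10, 13]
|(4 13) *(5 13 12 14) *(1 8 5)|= |(1 8 5 13 4 12 14)|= 7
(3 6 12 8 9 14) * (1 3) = (1 3 6 12 8 9 14) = [0, 3, 2, 6, 4, 5, 12, 7, 9, 14, 10, 11, 8, 13, 1]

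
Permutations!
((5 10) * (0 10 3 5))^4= ((0 10)(3 5))^4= (10)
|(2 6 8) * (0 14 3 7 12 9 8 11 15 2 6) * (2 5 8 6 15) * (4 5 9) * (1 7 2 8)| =20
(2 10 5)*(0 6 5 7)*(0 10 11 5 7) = (0 6 7 10)(2 11 5) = [6, 1, 11, 3, 4, 2, 7, 10, 8, 9, 0, 5]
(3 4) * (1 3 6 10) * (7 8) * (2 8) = (1 3 4 6 10)(2 8 7) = [0, 3, 8, 4, 6, 5, 10, 2, 7, 9, 1]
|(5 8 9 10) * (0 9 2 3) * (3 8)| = |(0 9 10 5 3)(2 8)| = 10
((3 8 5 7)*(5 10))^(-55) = ((3 8 10 5 7))^(-55) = (10)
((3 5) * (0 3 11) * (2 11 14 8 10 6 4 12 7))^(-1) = (0 11 2 7 12 4 6 10 8 14 5 3)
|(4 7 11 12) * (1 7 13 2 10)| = |(1 7 11 12 4 13 2 10)| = 8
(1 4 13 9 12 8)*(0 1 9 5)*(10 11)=(0 1 4 13 5)(8 9 12)(10 11)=[1, 4, 2, 3, 13, 0, 6, 7, 9, 12, 11, 10, 8, 5]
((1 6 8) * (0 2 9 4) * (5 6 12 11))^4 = ((0 2 9 4)(1 12 11 5 6 8))^4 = (1 6 11)(5 12 8)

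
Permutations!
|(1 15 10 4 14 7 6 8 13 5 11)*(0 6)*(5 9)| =13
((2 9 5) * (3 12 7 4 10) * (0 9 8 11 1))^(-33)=((0 9 5 2 8 11 1)(3 12 7 4 10))^(-33)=(0 5 8 1 9 2 11)(3 7 10 12 4)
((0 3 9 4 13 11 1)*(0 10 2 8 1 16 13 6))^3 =(16)(0 4 3 6 9)(1 8 2 10)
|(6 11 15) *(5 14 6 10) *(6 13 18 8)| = 9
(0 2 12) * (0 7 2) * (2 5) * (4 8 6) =(2 12 7 5)(4 8 6) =[0, 1, 12, 3, 8, 2, 4, 5, 6, 9, 10, 11, 7]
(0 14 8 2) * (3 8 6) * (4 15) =(0 14 6 3 8 2)(4 15) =[14, 1, 0, 8, 15, 5, 3, 7, 2, 9, 10, 11, 12, 13, 6, 4]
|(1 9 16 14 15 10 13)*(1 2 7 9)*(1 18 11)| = |(1 18 11)(2 7 9 16 14 15 10 13)| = 24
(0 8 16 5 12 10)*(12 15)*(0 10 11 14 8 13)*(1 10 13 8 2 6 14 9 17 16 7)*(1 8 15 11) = (0 15 12 1 10 13)(2 6 14)(5 11 9 17 16)(7 8) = [15, 10, 6, 3, 4, 11, 14, 8, 7, 17, 13, 9, 1, 0, 2, 12, 5, 16]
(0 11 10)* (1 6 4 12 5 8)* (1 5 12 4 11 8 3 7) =(12)(0 8 5 3 7 1 6 11 10) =[8, 6, 2, 7, 4, 3, 11, 1, 5, 9, 0, 10, 12]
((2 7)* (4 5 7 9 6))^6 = ((2 9 6 4 5 7))^6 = (9)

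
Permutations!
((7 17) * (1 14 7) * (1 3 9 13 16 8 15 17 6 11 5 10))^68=((1 14 7 6 11 5 10)(3 9 13 16 8 15 17))^68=(1 5 6 14 10 11 7)(3 15 16 9 17 8 13)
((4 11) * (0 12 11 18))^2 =((0 12 11 4 18))^2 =(0 11 18 12 4)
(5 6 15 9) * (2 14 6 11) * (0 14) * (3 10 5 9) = (0 14 6 15 3 10 5 11 2) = [14, 1, 0, 10, 4, 11, 15, 7, 8, 9, 5, 2, 12, 13, 6, 3]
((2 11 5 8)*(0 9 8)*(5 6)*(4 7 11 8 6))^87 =(11)(0 5 6 9)(2 8)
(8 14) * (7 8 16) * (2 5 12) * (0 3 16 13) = (0 3 16 7 8 14 13)(2 5 12) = [3, 1, 5, 16, 4, 12, 6, 8, 14, 9, 10, 11, 2, 0, 13, 15, 7]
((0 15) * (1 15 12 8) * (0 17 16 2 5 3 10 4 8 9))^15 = ((0 12 9)(1 15 17 16 2 5 3 10 4 8))^15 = (1 5)(2 8)(3 15)(4 16)(10 17)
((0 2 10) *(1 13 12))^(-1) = (0 10 2)(1 12 13)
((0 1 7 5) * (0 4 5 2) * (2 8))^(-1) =(0 2 8 7 1)(4 5)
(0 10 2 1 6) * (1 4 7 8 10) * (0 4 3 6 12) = (0 1 12)(2 3 6 4 7 8 10) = [1, 12, 3, 6, 7, 5, 4, 8, 10, 9, 2, 11, 0]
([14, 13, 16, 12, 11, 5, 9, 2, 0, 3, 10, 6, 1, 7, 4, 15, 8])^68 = [16, 3, 13, 6, 0, 5, 4, 1, 2, 11, 10, 14, 9, 12, 8, 15, 7]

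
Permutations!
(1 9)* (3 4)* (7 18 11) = (1 9)(3 4)(7 18 11) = [0, 9, 2, 4, 3, 5, 6, 18, 8, 1, 10, 7, 12, 13, 14, 15, 16, 17, 11]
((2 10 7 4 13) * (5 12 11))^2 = ((2 10 7 4 13)(5 12 11))^2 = (2 7 13 10 4)(5 11 12)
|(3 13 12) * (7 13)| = |(3 7 13 12)| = 4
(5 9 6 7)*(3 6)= (3 6 7 5 9)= [0, 1, 2, 6, 4, 9, 7, 5, 8, 3]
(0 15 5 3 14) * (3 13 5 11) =[15, 1, 2, 14, 4, 13, 6, 7, 8, 9, 10, 3, 12, 5, 0, 11] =(0 15 11 3 14)(5 13)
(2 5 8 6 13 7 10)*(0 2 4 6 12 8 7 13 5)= [2, 1, 0, 3, 6, 7, 5, 10, 12, 9, 4, 11, 8, 13]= (13)(0 2)(4 6 5 7 10)(8 12)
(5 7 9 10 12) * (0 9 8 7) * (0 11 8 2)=(0 9 10 12 5 11 8 7 2)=[9, 1, 0, 3, 4, 11, 6, 2, 7, 10, 12, 8, 5]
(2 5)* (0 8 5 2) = (0 8 5) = [8, 1, 2, 3, 4, 0, 6, 7, 5]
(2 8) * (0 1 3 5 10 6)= [1, 3, 8, 5, 4, 10, 0, 7, 2, 9, 6]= (0 1 3 5 10 6)(2 8)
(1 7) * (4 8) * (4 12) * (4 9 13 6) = (1 7)(4 8 12 9 13 6) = [0, 7, 2, 3, 8, 5, 4, 1, 12, 13, 10, 11, 9, 6]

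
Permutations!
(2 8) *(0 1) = (0 1)(2 8) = [1, 0, 8, 3, 4, 5, 6, 7, 2]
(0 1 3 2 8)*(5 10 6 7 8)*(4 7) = (0 1 3 2 5 10 6 4 7 8) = [1, 3, 5, 2, 7, 10, 4, 8, 0, 9, 6]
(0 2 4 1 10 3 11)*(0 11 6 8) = (11)(0 2 4 1 10 3 6 8) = [2, 10, 4, 6, 1, 5, 8, 7, 0, 9, 3, 11]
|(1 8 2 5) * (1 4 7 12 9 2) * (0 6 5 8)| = |(0 6 5 4 7 12 9 2 8 1)| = 10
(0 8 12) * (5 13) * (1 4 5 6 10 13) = (0 8 12)(1 4 5)(6 10 13) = [8, 4, 2, 3, 5, 1, 10, 7, 12, 9, 13, 11, 0, 6]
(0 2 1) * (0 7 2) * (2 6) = (1 7 6 2) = [0, 7, 1, 3, 4, 5, 2, 6]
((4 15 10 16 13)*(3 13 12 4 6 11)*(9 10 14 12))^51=(16)(3 11 6 13)(4 12 14 15)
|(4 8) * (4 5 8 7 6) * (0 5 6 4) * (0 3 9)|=|(0 5 8 6 3 9)(4 7)|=6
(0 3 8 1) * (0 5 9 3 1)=(0 1 5 9 3 8)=[1, 5, 2, 8, 4, 9, 6, 7, 0, 3]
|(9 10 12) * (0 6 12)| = 5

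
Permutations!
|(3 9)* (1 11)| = 2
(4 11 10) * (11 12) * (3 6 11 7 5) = (3 6 11 10 4 12 7 5) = [0, 1, 2, 6, 12, 3, 11, 5, 8, 9, 4, 10, 7]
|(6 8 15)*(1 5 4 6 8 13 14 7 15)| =9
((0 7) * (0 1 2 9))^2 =(0 1 9 7 2)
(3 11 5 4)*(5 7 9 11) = [0, 1, 2, 5, 3, 4, 6, 9, 8, 11, 10, 7] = (3 5 4)(7 9 11)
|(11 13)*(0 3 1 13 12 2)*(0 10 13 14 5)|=|(0 3 1 14 5)(2 10 13 11 12)|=5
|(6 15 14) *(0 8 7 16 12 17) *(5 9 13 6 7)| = 12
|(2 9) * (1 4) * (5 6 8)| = |(1 4)(2 9)(5 6 8)| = 6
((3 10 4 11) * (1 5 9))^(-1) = ((1 5 9)(3 10 4 11))^(-1) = (1 9 5)(3 11 4 10)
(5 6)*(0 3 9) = (0 3 9)(5 6) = [3, 1, 2, 9, 4, 6, 5, 7, 8, 0]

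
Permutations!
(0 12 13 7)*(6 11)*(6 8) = [12, 1, 2, 3, 4, 5, 11, 0, 6, 9, 10, 8, 13, 7] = (0 12 13 7)(6 11 8)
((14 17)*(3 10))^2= (17)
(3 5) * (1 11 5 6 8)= (1 11 5 3 6 8)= [0, 11, 2, 6, 4, 3, 8, 7, 1, 9, 10, 5]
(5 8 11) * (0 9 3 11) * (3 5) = (0 9 5 8)(3 11) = [9, 1, 2, 11, 4, 8, 6, 7, 0, 5, 10, 3]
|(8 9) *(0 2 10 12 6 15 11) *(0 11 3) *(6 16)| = |(0 2 10 12 16 6 15 3)(8 9)| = 8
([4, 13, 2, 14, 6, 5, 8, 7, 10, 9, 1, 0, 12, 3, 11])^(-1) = [11, 10, 2, 13, 0, 5, 4, 7, 6, 9, 8, 14, 12, 1, 3]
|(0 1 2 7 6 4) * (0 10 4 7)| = |(0 1 2)(4 10)(6 7)| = 6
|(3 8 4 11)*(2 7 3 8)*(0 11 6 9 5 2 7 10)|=|(0 11 8 4 6 9 5 2 10)(3 7)|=18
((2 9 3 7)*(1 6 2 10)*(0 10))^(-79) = (0 10 1 6 2 9 3 7)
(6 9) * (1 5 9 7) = (1 5 9 6 7) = [0, 5, 2, 3, 4, 9, 7, 1, 8, 6]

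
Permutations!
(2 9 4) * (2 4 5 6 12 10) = (2 9 5 6 12 10) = [0, 1, 9, 3, 4, 6, 12, 7, 8, 5, 2, 11, 10]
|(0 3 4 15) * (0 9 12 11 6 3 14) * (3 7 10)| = 18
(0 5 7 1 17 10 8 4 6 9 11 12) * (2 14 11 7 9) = (0 5 9 7 1 17 10 8 4 6 2 14 11 12) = [5, 17, 14, 3, 6, 9, 2, 1, 4, 7, 8, 12, 0, 13, 11, 15, 16, 10]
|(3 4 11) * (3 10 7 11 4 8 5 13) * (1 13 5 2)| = 15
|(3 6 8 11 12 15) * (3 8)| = 4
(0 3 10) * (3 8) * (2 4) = (0 8 3 10)(2 4) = [8, 1, 4, 10, 2, 5, 6, 7, 3, 9, 0]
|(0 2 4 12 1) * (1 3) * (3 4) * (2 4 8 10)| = |(0 4 12 8 10 2 3 1)| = 8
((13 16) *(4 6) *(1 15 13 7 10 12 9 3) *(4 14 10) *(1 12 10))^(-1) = ((1 15 13 16 7 4 6 14)(3 12 9))^(-1) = (1 14 6 4 7 16 13 15)(3 9 12)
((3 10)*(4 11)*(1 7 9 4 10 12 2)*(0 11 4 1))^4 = ((0 11 10 3 12 2)(1 7 9))^4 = (0 12 10)(1 7 9)(2 3 11)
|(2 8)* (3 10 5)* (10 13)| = |(2 8)(3 13 10 5)| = 4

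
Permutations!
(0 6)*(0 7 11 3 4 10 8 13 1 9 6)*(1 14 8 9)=(3 4 10 9 6 7 11)(8 13 14)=[0, 1, 2, 4, 10, 5, 7, 11, 13, 6, 9, 3, 12, 14, 8]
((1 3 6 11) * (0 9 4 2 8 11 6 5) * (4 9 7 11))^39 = ((0 7 11 1 3 5)(2 8 4))^39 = (0 1)(3 7)(5 11)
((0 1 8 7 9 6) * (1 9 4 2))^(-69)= ((0 9 6)(1 8 7 4 2))^(-69)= (9)(1 8 7 4 2)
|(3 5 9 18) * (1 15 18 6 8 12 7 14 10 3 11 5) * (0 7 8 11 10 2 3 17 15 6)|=20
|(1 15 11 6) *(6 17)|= 5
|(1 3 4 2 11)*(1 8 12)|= |(1 3 4 2 11 8 12)|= 7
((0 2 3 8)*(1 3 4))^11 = (0 8 3 1 4 2) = ((0 2 4 1 3 8))^11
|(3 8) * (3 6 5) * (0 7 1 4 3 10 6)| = 6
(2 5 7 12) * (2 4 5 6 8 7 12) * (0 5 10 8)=(0 5 12 4 10 8 7 2 6)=[5, 1, 6, 3, 10, 12, 0, 2, 7, 9, 8, 11, 4]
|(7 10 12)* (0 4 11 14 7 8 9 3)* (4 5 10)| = 28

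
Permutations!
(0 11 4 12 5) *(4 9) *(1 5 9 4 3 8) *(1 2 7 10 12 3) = (0 11 4 3 8 2 7 10 12 9 1 5) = [11, 5, 7, 8, 3, 0, 6, 10, 2, 1, 12, 4, 9]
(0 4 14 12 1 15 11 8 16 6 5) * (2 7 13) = (0 4 14 12 1 15 11 8 16 6 5)(2 7 13) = [4, 15, 7, 3, 14, 0, 5, 13, 16, 9, 10, 8, 1, 2, 12, 11, 6]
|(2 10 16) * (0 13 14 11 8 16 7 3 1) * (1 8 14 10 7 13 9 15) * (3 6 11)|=8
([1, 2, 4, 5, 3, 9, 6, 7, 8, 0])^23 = (0 2 3 9 1 4 5)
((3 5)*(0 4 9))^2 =(0 9 4)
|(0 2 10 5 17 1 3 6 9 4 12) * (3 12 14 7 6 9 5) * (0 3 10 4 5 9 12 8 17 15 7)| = |(0 2 4 14)(1 8 17)(3 12)(5 15 7 6 9)| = 60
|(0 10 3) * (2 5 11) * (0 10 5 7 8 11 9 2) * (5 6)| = |(0 6 5 9 2 7 8 11)(3 10)| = 8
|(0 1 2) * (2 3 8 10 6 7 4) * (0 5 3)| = 8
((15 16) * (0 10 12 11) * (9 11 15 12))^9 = (16)(0 10 9 11)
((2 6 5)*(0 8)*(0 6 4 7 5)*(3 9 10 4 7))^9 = (3 9 10 4)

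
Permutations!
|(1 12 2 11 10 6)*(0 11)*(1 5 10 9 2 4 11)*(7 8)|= 42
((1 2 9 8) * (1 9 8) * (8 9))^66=(9)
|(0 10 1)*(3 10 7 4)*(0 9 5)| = |(0 7 4 3 10 1 9 5)| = 8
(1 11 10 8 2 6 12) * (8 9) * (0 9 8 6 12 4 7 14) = [9, 11, 12, 3, 7, 5, 4, 14, 2, 6, 8, 10, 1, 13, 0] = (0 9 6 4 7 14)(1 11 10 8 2 12)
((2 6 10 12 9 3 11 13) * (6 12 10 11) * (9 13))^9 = ((2 12 13)(3 6 11 9))^9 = (13)(3 6 11 9)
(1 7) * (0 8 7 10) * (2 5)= (0 8 7 1 10)(2 5)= [8, 10, 5, 3, 4, 2, 6, 1, 7, 9, 0]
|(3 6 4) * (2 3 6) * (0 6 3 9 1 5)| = 8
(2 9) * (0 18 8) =(0 18 8)(2 9) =[18, 1, 9, 3, 4, 5, 6, 7, 0, 2, 10, 11, 12, 13, 14, 15, 16, 17, 8]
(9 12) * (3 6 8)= [0, 1, 2, 6, 4, 5, 8, 7, 3, 12, 10, 11, 9]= (3 6 8)(9 12)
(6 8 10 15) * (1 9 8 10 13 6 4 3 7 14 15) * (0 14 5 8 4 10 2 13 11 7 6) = (0 14 15 10 1 9 4 3 6 2 13)(5 8 11 7) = [14, 9, 13, 6, 3, 8, 2, 5, 11, 4, 1, 7, 12, 0, 15, 10]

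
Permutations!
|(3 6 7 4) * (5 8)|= |(3 6 7 4)(5 8)|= 4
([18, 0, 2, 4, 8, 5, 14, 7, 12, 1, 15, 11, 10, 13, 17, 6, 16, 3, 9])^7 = [1, 9, 2, 14, 17, 5, 10, 7, 3, 18, 8, 11, 4, 13, 15, 12, 16, 6, 0]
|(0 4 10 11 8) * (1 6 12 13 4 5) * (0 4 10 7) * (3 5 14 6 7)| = |(0 14 6 12 13 10 11 8 4 3 5 1 7)| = 13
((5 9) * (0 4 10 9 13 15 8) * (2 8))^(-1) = ((0 4 10 9 5 13 15 2 8))^(-1) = (0 8 2 15 13 5 9 10 4)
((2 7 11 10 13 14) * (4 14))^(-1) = (2 14 4 13 10 11 7)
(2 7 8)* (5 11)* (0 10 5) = (0 10 5 11)(2 7 8) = [10, 1, 7, 3, 4, 11, 6, 8, 2, 9, 5, 0]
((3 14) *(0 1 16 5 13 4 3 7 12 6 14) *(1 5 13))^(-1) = ((0 5 1 16 13 4 3)(6 14 7 12))^(-1) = (0 3 4 13 16 1 5)(6 12 7 14)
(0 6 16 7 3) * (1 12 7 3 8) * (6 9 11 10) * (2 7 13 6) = [9, 12, 7, 0, 4, 5, 16, 8, 1, 11, 2, 10, 13, 6, 14, 15, 3] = (0 9 11 10 2 7 8 1 12 13 6 16 3)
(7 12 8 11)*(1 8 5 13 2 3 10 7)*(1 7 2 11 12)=(1 8 12 5 13 11 7)(2 3 10)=[0, 8, 3, 10, 4, 13, 6, 1, 12, 9, 2, 7, 5, 11]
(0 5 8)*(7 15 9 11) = (0 5 8)(7 15 9 11) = [5, 1, 2, 3, 4, 8, 6, 15, 0, 11, 10, 7, 12, 13, 14, 9]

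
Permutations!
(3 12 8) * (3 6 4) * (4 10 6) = (3 12 8 4)(6 10) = [0, 1, 2, 12, 3, 5, 10, 7, 4, 9, 6, 11, 8]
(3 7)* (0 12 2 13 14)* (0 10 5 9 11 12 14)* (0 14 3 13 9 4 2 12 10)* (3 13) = (0 13 14)(2 9 11 10 5 4)(3 7) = [13, 1, 9, 7, 2, 4, 6, 3, 8, 11, 5, 10, 12, 14, 0]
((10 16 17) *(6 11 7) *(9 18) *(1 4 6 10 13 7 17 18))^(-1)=(1 9 18 16 10 7 13 17 11 6 4)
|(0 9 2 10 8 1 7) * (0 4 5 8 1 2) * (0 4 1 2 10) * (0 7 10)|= |(0 9 4 5 8)(1 10 2 7)|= 20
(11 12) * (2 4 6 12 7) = (2 4 6 12 11 7) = [0, 1, 4, 3, 6, 5, 12, 2, 8, 9, 10, 7, 11]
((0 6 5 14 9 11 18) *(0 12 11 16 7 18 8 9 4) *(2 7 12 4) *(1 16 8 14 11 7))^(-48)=(18)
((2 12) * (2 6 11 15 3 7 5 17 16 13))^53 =(2 16 5 3 11 12 13 17 7 15 6)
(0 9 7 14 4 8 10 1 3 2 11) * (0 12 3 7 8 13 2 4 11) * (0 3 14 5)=(0 9 8 10 1 7 5)(2 3 4 13)(11 12 14)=[9, 7, 3, 4, 13, 0, 6, 5, 10, 8, 1, 12, 14, 2, 11]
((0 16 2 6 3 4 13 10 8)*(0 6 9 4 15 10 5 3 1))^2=(0 2 4 5 15 8 1 16 9 13 3 10 6)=((0 16 2 9 4 13 5 3 15 10 8 6 1))^2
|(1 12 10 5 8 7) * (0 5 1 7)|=|(0 5 8)(1 12 10)|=3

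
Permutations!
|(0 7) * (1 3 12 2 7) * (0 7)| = |(0 1 3 12 2)| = 5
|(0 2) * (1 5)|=2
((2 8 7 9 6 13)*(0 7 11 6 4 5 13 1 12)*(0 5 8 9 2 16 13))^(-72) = ((0 7 2 9 4 8 11 6 1 12 5)(13 16))^(-72) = (16)(0 8 5 4 12 9 1 2 6 7 11)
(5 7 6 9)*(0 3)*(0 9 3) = [0, 1, 2, 9, 4, 7, 3, 6, 8, 5] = (3 9 5 7 6)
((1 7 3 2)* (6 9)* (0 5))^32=(9)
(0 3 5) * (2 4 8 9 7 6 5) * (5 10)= (0 3 2 4 8 9 7 6 10 5)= [3, 1, 4, 2, 8, 0, 10, 6, 9, 7, 5]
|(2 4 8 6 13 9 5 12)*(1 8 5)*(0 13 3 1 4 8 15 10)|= |(0 13 9 4 5 12 2 8 6 3 1 15 10)|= 13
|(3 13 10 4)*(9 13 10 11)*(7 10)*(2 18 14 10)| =21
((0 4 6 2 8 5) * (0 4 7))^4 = ((0 7)(2 8 5 4 6))^4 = (2 6 4 5 8)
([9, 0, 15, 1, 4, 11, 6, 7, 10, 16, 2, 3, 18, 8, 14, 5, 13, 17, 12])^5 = (0 10 3 13 5 9 2 1 8 11 16 15)(12 18)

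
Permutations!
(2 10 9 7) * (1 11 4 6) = [0, 11, 10, 3, 6, 5, 1, 2, 8, 7, 9, 4] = (1 11 4 6)(2 10 9 7)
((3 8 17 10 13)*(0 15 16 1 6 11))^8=(0 16 6)(1 11 15)(3 10 8 13 17)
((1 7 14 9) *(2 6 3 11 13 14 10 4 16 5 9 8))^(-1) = (1 9 5 16 4 10 7)(2 8 14 13 11 3 6)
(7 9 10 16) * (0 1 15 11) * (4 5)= [1, 15, 2, 3, 5, 4, 6, 9, 8, 10, 16, 0, 12, 13, 14, 11, 7]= (0 1 15 11)(4 5)(7 9 10 16)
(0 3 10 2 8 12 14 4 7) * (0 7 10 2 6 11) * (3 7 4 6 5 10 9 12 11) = (0 7 4 9 12 14 6 3 2 8 11)(5 10) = [7, 1, 8, 2, 9, 10, 3, 4, 11, 12, 5, 0, 14, 13, 6]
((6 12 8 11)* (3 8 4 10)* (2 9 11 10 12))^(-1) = (2 6 11 9)(3 10 8)(4 12)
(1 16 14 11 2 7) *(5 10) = (1 16 14 11 2 7)(5 10) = [0, 16, 7, 3, 4, 10, 6, 1, 8, 9, 5, 2, 12, 13, 11, 15, 14]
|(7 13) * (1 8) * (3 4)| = 2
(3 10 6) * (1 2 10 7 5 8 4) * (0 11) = [11, 2, 10, 7, 1, 8, 3, 5, 4, 9, 6, 0] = (0 11)(1 2 10 6 3 7 5 8 4)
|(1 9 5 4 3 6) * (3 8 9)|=|(1 3 6)(4 8 9 5)|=12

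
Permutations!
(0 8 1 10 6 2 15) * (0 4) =[8, 10, 15, 3, 0, 5, 2, 7, 1, 9, 6, 11, 12, 13, 14, 4] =(0 8 1 10 6 2 15 4)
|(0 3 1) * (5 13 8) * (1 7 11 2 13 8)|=|(0 3 7 11 2 13 1)(5 8)|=14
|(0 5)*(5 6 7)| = |(0 6 7 5)| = 4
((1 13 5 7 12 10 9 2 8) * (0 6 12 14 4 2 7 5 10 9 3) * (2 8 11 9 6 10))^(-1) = (0 3 10)(1 8 4 14 7 9 11 2 13)(6 12) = ((0 10 3)(1 13 2 11 9 7 14 4 8)(6 12))^(-1)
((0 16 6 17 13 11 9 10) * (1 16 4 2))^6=(0 17 4 13 2 11 1 9 16 10 6)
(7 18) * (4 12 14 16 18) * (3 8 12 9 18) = (3 8 12 14 16)(4 9 18 7) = [0, 1, 2, 8, 9, 5, 6, 4, 12, 18, 10, 11, 14, 13, 16, 15, 3, 17, 7]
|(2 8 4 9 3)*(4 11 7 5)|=|(2 8 11 7 5 4 9 3)|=8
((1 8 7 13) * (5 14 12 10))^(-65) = ((1 8 7 13)(5 14 12 10))^(-65) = (1 13 7 8)(5 10 12 14)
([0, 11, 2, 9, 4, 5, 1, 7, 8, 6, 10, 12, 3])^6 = [0, 1, 2, 3, 4, 5, 6, 7, 8, 9, 10, 11, 12]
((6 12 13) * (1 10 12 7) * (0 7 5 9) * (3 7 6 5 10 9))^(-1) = (0 9 1 7 3 5 13 12 10 6)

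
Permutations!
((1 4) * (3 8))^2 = (8)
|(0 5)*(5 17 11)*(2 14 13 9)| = |(0 17 11 5)(2 14 13 9)| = 4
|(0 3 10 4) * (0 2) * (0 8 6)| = 7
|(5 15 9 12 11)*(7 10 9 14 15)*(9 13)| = 14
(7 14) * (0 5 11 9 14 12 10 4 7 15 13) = (0 5 11 9 14 15 13)(4 7 12 10) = [5, 1, 2, 3, 7, 11, 6, 12, 8, 14, 4, 9, 10, 0, 15, 13]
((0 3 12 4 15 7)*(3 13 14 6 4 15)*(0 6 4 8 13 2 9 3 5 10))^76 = (0 7 5 12 14 9 8)(2 6 10 15 4 3 13) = ((0 2 9 3 12 15 7 6 8 13 14 4 5 10))^76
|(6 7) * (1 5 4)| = 6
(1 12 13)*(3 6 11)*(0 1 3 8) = (0 1 12 13 3 6 11 8) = [1, 12, 2, 6, 4, 5, 11, 7, 0, 9, 10, 8, 13, 3]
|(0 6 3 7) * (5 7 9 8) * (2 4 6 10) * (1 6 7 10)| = |(0 1 6 3 9 8 5 10 2 4 7)| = 11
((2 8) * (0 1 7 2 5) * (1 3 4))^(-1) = (0 5 8 2 7 1 4 3)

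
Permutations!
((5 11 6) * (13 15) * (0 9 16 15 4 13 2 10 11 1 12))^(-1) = (0 12 1 5 6 11 10 2 15 16 9)(4 13)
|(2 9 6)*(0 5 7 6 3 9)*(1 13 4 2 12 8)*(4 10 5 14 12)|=|(0 14 12 8 1 13 10 5 7 6 4 2)(3 9)|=12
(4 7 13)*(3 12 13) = (3 12 13 4 7) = [0, 1, 2, 12, 7, 5, 6, 3, 8, 9, 10, 11, 13, 4]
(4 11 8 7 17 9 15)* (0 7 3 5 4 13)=[7, 1, 2, 5, 11, 4, 6, 17, 3, 15, 10, 8, 12, 0, 14, 13, 16, 9]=(0 7 17 9 15 13)(3 5 4 11 8)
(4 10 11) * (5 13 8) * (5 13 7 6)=(4 10 11)(5 7 6)(8 13)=[0, 1, 2, 3, 10, 7, 5, 6, 13, 9, 11, 4, 12, 8]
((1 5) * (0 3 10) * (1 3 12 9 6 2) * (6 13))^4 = (0 6 3 9 1)(2 10 13 5 12)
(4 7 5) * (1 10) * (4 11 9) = (1 10)(4 7 5 11 9) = [0, 10, 2, 3, 7, 11, 6, 5, 8, 4, 1, 9]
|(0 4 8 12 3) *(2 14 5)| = 15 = |(0 4 8 12 3)(2 14 5)|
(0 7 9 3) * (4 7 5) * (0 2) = (0 5 4 7 9 3 2) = [5, 1, 0, 2, 7, 4, 6, 9, 8, 3]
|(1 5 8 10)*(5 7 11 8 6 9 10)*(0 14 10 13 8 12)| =35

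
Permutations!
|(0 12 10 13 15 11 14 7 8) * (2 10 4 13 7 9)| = |(0 12 4 13 15 11 14 9 2 10 7 8)| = 12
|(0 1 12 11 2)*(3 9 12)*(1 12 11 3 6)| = |(0 12 3 9 11 2)(1 6)| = 6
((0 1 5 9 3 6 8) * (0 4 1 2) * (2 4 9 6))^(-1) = ((0 4 1 5 6 8 9 3 2))^(-1) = (0 2 3 9 8 6 5 1 4)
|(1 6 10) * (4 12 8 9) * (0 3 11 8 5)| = 24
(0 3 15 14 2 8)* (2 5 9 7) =(0 3 15 14 5 9 7 2 8) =[3, 1, 8, 15, 4, 9, 6, 2, 0, 7, 10, 11, 12, 13, 5, 14]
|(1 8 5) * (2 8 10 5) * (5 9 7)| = 10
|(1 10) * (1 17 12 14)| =5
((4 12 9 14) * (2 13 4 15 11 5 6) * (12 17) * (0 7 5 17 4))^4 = (0 2 5)(6 7 13)(9 17 15)(11 14 12)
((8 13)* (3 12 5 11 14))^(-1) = ((3 12 5 11 14)(8 13))^(-1) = (3 14 11 5 12)(8 13)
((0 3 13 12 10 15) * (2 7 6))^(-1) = (0 15 10 12 13 3)(2 6 7)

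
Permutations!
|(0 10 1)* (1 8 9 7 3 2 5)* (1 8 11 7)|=|(0 10 11 7 3 2 5 8 9 1)|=10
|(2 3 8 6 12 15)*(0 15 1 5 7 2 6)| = 10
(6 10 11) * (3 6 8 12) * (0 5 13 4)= (0 5 13 4)(3 6 10 11 8 12)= [5, 1, 2, 6, 0, 13, 10, 7, 12, 9, 11, 8, 3, 4]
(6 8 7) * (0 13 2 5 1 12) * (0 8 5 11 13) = [0, 12, 11, 3, 4, 1, 5, 6, 7, 9, 10, 13, 8, 2] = (1 12 8 7 6 5)(2 11 13)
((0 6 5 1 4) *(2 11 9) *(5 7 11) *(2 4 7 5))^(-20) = ((0 6 5 1 7 11 9 4))^(-20) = (0 7)(1 4)(5 9)(6 11)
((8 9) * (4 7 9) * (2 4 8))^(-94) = ((2 4 7 9))^(-94) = (2 7)(4 9)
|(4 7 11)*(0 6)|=|(0 6)(4 7 11)|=6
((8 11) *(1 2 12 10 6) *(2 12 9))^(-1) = (1 6 10 12)(2 9)(8 11) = ((1 12 10 6)(2 9)(8 11))^(-1)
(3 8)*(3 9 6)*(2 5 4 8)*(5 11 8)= (2 11 8 9 6 3)(4 5)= [0, 1, 11, 2, 5, 4, 3, 7, 9, 6, 10, 8]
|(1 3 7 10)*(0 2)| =4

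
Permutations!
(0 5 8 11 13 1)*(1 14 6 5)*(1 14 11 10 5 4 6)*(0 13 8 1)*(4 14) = (0 4 6 14)(1 13 11 8 10 5) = [4, 13, 2, 3, 6, 1, 14, 7, 10, 9, 5, 8, 12, 11, 0]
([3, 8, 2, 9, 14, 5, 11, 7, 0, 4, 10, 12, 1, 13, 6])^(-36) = (0 14 1 9 11)(3 6 8 4 12)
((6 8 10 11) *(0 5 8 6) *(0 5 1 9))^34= (0 1 9)(5 10)(8 11)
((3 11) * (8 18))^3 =(3 11)(8 18) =((3 11)(8 18))^3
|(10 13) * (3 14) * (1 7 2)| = 6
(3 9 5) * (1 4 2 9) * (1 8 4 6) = (1 6)(2 9 5 3 8 4) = [0, 6, 9, 8, 2, 3, 1, 7, 4, 5]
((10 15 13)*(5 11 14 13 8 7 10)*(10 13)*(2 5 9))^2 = (2 11 10 8 13)(5 14 15 7 9)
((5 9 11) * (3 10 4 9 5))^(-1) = ((3 10 4 9 11))^(-1) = (3 11 9 4 10)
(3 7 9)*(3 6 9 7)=[0, 1, 2, 3, 4, 5, 9, 7, 8, 6]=(6 9)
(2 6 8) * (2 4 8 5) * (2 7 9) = [0, 1, 6, 3, 8, 7, 5, 9, 4, 2] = (2 6 5 7 9)(4 8)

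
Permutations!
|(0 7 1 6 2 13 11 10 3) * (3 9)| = |(0 7 1 6 2 13 11 10 9 3)| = 10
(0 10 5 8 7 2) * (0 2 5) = [10, 1, 2, 3, 4, 8, 6, 5, 7, 9, 0] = (0 10)(5 8 7)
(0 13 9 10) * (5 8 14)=[13, 1, 2, 3, 4, 8, 6, 7, 14, 10, 0, 11, 12, 9, 5]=(0 13 9 10)(5 8 14)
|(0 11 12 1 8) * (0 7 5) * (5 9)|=|(0 11 12 1 8 7 9 5)|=8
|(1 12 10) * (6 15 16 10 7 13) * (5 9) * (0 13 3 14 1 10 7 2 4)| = |(0 13 6 15 16 7 3 14 1 12 2 4)(5 9)| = 12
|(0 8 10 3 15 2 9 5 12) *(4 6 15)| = 11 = |(0 8 10 3 4 6 15 2 9 5 12)|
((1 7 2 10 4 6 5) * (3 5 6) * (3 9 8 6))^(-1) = ((1 7 2 10 4 9 8 6 3 5))^(-1) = (1 5 3 6 8 9 4 10 2 7)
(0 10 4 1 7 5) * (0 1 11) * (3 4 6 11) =(0 10 6 11)(1 7 5)(3 4) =[10, 7, 2, 4, 3, 1, 11, 5, 8, 9, 6, 0]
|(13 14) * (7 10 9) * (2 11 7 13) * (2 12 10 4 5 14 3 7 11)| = 9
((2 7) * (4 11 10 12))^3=(2 7)(4 12 10 11)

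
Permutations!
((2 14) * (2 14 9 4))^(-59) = ((14)(2 9 4))^(-59) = (14)(2 9 4)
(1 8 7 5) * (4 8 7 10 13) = (1 7 5)(4 8 10 13) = [0, 7, 2, 3, 8, 1, 6, 5, 10, 9, 13, 11, 12, 4]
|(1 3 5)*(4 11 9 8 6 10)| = |(1 3 5)(4 11 9 8 6 10)| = 6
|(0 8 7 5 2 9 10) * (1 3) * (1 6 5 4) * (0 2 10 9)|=|(0 8 7 4 1 3 6 5 10 2)|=10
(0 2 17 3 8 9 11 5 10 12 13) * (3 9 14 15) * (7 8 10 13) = (0 2 17 9 11 5 13)(3 10 12 7 8 14 15) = [2, 1, 17, 10, 4, 13, 6, 8, 14, 11, 12, 5, 7, 0, 15, 3, 16, 9]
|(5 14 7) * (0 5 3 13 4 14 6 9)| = |(0 5 6 9)(3 13 4 14 7)| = 20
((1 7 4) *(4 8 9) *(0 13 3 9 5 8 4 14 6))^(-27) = (0 9)(3 6)(5 8)(13 14)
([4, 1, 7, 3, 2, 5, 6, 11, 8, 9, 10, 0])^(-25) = (11)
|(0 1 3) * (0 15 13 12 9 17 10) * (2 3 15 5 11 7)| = 40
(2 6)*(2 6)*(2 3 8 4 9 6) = (2 3 8 4 9 6) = [0, 1, 3, 8, 9, 5, 2, 7, 4, 6]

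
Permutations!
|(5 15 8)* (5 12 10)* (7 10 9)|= 7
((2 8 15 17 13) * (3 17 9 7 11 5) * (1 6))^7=((1 6)(2 8 15 9 7 11 5 3 17 13))^7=(1 6)(2 3 7 8 17 11 15 13 5 9)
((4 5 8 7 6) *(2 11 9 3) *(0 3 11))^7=(0 3 2)(4 8 6 5 7)(9 11)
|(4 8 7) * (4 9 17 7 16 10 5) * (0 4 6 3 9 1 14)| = 13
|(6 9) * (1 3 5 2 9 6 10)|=|(1 3 5 2 9 10)|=6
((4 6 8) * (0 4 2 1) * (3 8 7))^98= (0 6 3 2)(1 4 7 8)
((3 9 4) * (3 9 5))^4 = ((3 5)(4 9))^4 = (9)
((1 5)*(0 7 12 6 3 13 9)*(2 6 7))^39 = ((0 2 6 3 13 9)(1 5)(7 12))^39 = (0 3)(1 5)(2 13)(6 9)(7 12)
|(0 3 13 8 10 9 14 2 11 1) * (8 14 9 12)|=|(0 3 13 14 2 11 1)(8 10 12)|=21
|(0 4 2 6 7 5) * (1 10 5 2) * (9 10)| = |(0 4 1 9 10 5)(2 6 7)| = 6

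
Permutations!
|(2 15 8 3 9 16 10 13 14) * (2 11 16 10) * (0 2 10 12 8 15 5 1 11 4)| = |(0 2 5 1 11 16 10 13 14 4)(3 9 12 8)| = 20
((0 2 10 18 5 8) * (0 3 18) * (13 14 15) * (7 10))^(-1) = ((0 2 7 10)(3 18 5 8)(13 14 15))^(-1) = (0 10 7 2)(3 8 5 18)(13 15 14)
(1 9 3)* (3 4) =[0, 9, 2, 1, 3, 5, 6, 7, 8, 4] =(1 9 4 3)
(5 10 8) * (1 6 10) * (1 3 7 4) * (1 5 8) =[0, 6, 2, 7, 5, 3, 10, 4, 8, 9, 1] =(1 6 10)(3 7 4 5)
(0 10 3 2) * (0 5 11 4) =[10, 1, 5, 2, 0, 11, 6, 7, 8, 9, 3, 4] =(0 10 3 2 5 11 4)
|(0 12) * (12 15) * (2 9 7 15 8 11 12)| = 4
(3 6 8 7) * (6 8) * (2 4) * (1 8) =[0, 8, 4, 1, 2, 5, 6, 3, 7] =(1 8 7 3)(2 4)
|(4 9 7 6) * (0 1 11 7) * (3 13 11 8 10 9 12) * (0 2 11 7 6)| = |(0 1 8 10 9 2 11 6 4 12 3 13 7)| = 13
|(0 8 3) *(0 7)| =|(0 8 3 7)| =4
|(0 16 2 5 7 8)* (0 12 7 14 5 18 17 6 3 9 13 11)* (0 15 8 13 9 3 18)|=|(0 16 2)(5 14)(6 18 17)(7 13 11 15 8 12)|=6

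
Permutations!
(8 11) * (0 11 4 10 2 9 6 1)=(0 11 8 4 10 2 9 6 1)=[11, 0, 9, 3, 10, 5, 1, 7, 4, 6, 2, 8]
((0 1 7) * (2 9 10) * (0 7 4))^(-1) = ((0 1 4)(2 9 10))^(-1) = (0 4 1)(2 10 9)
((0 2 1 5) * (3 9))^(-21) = ((0 2 1 5)(3 9))^(-21) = (0 5 1 2)(3 9)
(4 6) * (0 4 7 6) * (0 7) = (0 4 7 6) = [4, 1, 2, 3, 7, 5, 0, 6]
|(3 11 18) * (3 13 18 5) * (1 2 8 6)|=12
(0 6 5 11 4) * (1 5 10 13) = (0 6 10 13 1 5 11 4) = [6, 5, 2, 3, 0, 11, 10, 7, 8, 9, 13, 4, 12, 1]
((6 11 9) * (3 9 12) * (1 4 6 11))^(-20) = (12)(1 4 6)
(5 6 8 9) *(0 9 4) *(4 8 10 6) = (0 9 5 4)(6 10) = [9, 1, 2, 3, 0, 4, 10, 7, 8, 5, 6]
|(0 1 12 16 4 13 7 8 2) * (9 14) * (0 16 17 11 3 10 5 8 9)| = |(0 1 12 17 11 3 10 5 8 2 16 4 13 7 9 14)| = 16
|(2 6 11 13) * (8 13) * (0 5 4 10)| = 20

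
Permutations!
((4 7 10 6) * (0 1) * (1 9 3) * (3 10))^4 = (0 4)(1 6)(3 10)(7 9)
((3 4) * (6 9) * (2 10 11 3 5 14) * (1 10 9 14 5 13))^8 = (14)(1 11 4)(3 13 10)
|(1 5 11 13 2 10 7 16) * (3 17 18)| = 24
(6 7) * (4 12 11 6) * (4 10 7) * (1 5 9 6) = [0, 5, 2, 3, 12, 9, 4, 10, 8, 6, 7, 1, 11] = (1 5 9 6 4 12 11)(7 10)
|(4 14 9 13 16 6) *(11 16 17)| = |(4 14 9 13 17 11 16 6)| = 8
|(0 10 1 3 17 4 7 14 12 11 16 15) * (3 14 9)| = 40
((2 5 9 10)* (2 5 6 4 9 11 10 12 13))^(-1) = ((2 6 4 9 12 13)(5 11 10))^(-1) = (2 13 12 9 4 6)(5 10 11)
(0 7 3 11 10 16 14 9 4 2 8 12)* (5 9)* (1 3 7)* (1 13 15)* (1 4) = (0 13 15 4 2 8 12)(1 3 11 10 16 14 5 9) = [13, 3, 8, 11, 2, 9, 6, 7, 12, 1, 16, 10, 0, 15, 5, 4, 14]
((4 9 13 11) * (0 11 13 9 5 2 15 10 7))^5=(0 15 4 7 2 11 10 5)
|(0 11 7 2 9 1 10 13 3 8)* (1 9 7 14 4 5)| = |(0 11 14 4 5 1 10 13 3 8)(2 7)| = 10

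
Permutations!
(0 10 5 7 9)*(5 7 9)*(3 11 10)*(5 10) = [3, 1, 2, 11, 4, 9, 6, 10, 8, 0, 7, 5] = (0 3 11 5 9)(7 10)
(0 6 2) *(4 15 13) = (0 6 2)(4 15 13) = [6, 1, 0, 3, 15, 5, 2, 7, 8, 9, 10, 11, 12, 4, 14, 13]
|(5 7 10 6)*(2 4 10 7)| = 5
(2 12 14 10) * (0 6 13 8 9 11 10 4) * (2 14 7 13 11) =[6, 1, 12, 3, 0, 5, 11, 13, 9, 2, 14, 10, 7, 8, 4] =(0 6 11 10 14 4)(2 12 7 13 8 9)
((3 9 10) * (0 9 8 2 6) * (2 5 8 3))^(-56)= (0 6 2 10 9)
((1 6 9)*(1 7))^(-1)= (1 7 9 6)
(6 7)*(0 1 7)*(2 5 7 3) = (0 1 3 2 5 7 6) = [1, 3, 5, 2, 4, 7, 0, 6]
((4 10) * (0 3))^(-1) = ((0 3)(4 10))^(-1) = (0 3)(4 10)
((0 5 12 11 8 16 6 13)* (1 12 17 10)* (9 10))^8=(0 8 10)(1 5 16)(6 12 17)(9 13 11)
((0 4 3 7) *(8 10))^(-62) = (10)(0 3)(4 7)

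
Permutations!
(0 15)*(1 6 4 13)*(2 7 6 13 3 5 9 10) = (0 15)(1 13)(2 7 6 4 3 5 9 10) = [15, 13, 7, 5, 3, 9, 4, 6, 8, 10, 2, 11, 12, 1, 14, 0]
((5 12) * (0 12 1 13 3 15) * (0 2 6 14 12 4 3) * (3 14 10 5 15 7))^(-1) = (0 13 1 5 10 6 2 15 12 14 4)(3 7)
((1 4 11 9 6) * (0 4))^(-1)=((0 4 11 9 6 1))^(-1)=(0 1 6 9 11 4)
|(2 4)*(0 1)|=2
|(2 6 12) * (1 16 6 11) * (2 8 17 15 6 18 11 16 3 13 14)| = 40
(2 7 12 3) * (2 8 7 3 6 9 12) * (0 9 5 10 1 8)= (0 9 12 6 5 10 1 8 7 2 3)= [9, 8, 3, 0, 4, 10, 5, 2, 7, 12, 1, 11, 6]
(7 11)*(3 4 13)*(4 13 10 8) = (3 13)(4 10 8)(7 11) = [0, 1, 2, 13, 10, 5, 6, 11, 4, 9, 8, 7, 12, 3]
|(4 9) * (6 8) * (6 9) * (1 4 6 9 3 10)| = 7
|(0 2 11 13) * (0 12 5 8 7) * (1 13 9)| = 10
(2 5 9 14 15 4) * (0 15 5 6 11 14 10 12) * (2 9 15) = [2, 1, 6, 3, 9, 15, 11, 7, 8, 10, 12, 14, 0, 13, 5, 4] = (0 2 6 11 14 5 15 4 9 10 12)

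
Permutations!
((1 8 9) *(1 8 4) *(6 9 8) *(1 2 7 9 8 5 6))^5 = ((1 4 2 7 9)(5 6 8))^5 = (9)(5 8 6)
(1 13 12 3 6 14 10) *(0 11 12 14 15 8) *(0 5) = (0 11 12 3 6 15 8 5)(1 13 14 10) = [11, 13, 2, 6, 4, 0, 15, 7, 5, 9, 1, 12, 3, 14, 10, 8]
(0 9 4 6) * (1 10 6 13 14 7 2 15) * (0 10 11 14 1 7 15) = (0 9 4 13 1 11 14 15 7 2)(6 10) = [9, 11, 0, 3, 13, 5, 10, 2, 8, 4, 6, 14, 12, 1, 15, 7]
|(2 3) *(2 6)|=|(2 3 6)|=3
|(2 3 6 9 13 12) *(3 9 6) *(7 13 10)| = |(2 9 10 7 13 12)| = 6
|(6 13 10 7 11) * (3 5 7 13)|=10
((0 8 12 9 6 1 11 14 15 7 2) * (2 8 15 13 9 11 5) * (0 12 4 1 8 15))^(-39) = ((1 5 2 12 11 14 13 9 6 8 4)(7 15))^(-39) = (1 14 4 11 8 12 6 2 9 5 13)(7 15)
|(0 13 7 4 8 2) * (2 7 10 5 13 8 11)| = 6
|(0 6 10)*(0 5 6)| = 3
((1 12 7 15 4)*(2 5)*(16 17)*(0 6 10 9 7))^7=(0 1 15 9 6 12 4 7 10)(2 5)(16 17)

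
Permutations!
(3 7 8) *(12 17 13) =[0, 1, 2, 7, 4, 5, 6, 8, 3, 9, 10, 11, 17, 12, 14, 15, 16, 13] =(3 7 8)(12 17 13)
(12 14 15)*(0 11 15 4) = (0 11 15 12 14 4) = [11, 1, 2, 3, 0, 5, 6, 7, 8, 9, 10, 15, 14, 13, 4, 12]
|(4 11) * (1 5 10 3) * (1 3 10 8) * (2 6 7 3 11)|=6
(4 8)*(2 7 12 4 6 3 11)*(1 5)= (1 5)(2 7 12 4 8 6 3 11)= [0, 5, 7, 11, 8, 1, 3, 12, 6, 9, 10, 2, 4]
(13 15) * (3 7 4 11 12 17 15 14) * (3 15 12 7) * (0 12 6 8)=(0 12 17 6 8)(4 11 7)(13 14 15)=[12, 1, 2, 3, 11, 5, 8, 4, 0, 9, 10, 7, 17, 14, 15, 13, 16, 6]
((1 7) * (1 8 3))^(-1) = ((1 7 8 3))^(-1) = (1 3 8 7)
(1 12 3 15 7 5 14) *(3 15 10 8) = (1 12 15 7 5 14)(3 10 8) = [0, 12, 2, 10, 4, 14, 6, 5, 3, 9, 8, 11, 15, 13, 1, 7]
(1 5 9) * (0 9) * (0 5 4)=(0 9 1 4)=[9, 4, 2, 3, 0, 5, 6, 7, 8, 1]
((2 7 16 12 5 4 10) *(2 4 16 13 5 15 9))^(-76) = (2 16)(5 9)(7 12)(13 15)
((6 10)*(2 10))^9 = ((2 10 6))^9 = (10)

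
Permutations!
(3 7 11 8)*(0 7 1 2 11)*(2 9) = (0 7)(1 9 2 11 8 3) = [7, 9, 11, 1, 4, 5, 6, 0, 3, 2, 10, 8]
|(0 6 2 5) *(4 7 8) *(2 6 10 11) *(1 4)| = 20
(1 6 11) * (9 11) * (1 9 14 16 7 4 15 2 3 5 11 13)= (1 6 14 16 7 4 15 2 3 5 11 9 13)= [0, 6, 3, 5, 15, 11, 14, 4, 8, 13, 10, 9, 12, 1, 16, 2, 7]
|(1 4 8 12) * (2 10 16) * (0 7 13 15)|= 12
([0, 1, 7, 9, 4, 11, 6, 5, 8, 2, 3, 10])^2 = [0, 1, 5, 2, 4, 10, 6, 11, 8, 7, 9, 3]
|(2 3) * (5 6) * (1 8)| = 2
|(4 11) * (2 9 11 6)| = |(2 9 11 4 6)| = 5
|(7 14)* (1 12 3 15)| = 4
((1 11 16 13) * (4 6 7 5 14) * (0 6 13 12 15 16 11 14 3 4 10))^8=((0 6 7 5 3 4 13 1 14 10)(12 15 16))^8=(0 14 13 3 7)(1 4 5 6 10)(12 16 15)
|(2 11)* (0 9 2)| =4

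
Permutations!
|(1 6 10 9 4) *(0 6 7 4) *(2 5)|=12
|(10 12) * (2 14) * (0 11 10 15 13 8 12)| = 12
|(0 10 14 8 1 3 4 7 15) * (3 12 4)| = |(0 10 14 8 1 12 4 7 15)| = 9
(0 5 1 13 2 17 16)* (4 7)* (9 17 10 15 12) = (0 5 1 13 2 10 15 12 9 17 16)(4 7) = [5, 13, 10, 3, 7, 1, 6, 4, 8, 17, 15, 11, 9, 2, 14, 12, 0, 16]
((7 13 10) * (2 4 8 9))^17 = (2 4 8 9)(7 10 13)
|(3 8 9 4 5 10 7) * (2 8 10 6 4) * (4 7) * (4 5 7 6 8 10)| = 15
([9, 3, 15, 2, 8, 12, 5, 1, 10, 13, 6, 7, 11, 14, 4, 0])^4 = (0 4 5 1)(2 13 10 11)(3 9 8 12)(6 7 15 14)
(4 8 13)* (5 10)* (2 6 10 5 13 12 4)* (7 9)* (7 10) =(2 6 7 9 10 13)(4 8 12) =[0, 1, 6, 3, 8, 5, 7, 9, 12, 10, 13, 11, 4, 2]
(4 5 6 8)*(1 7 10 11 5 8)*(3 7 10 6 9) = (1 10 11 5 9 3 7 6)(4 8) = [0, 10, 2, 7, 8, 9, 1, 6, 4, 3, 11, 5]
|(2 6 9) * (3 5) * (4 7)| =|(2 6 9)(3 5)(4 7)| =6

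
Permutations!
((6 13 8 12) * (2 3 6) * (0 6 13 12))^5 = ((0 6 12 2 3 13 8))^5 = (0 13 2 6 8 3 12)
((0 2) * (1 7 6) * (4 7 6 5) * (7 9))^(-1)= ((0 2)(1 6)(4 9 7 5))^(-1)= (0 2)(1 6)(4 5 7 9)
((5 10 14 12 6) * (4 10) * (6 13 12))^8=(4 6 10 5 14)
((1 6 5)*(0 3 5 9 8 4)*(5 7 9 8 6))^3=((0 3 7 9 6 8 4)(1 5))^3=(0 9 4 7 8 3 6)(1 5)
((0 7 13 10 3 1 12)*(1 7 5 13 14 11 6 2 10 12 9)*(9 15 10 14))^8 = ((0 5 13 12)(1 15 10 3 7 9)(2 14 11 6))^8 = (1 10 7)(3 9 15)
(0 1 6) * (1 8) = (0 8 1 6) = [8, 6, 2, 3, 4, 5, 0, 7, 1]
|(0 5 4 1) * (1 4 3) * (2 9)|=|(0 5 3 1)(2 9)|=4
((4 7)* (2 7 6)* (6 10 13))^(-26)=((2 7 4 10 13 6))^(-26)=(2 13 4)(6 10 7)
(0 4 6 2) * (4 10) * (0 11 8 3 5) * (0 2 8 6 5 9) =[10, 1, 11, 9, 5, 2, 8, 7, 3, 0, 4, 6] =(0 10 4 5 2 11 6 8 3 9)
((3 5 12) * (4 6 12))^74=(3 12 6 4 5)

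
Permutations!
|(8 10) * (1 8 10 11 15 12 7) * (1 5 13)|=|(1 8 11 15 12 7 5 13)|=8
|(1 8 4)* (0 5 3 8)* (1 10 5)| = |(0 1)(3 8 4 10 5)| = 10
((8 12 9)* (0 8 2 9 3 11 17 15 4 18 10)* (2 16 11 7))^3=(0 3 9 17 18 8 7 16 15 10 12 2 11 4)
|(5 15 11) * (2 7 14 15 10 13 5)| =|(2 7 14 15 11)(5 10 13)| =15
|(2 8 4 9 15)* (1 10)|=10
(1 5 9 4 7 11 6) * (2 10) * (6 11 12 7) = (1 5 9 4 6)(2 10)(7 12) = [0, 5, 10, 3, 6, 9, 1, 12, 8, 4, 2, 11, 7]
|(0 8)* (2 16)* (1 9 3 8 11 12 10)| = 8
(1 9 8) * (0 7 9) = (0 7 9 8 1) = [7, 0, 2, 3, 4, 5, 6, 9, 1, 8]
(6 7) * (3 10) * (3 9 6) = [0, 1, 2, 10, 4, 5, 7, 3, 8, 6, 9] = (3 10 9 6 7)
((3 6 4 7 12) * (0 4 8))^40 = ((0 4 7 12 3 6 8))^40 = (0 6 12 4 8 3 7)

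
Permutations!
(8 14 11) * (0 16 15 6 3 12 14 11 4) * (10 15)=(0 16 10 15 6 3 12 14 4)(8 11)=[16, 1, 2, 12, 0, 5, 3, 7, 11, 9, 15, 8, 14, 13, 4, 6, 10]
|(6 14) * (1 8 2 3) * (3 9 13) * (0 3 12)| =8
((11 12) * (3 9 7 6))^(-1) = ((3 9 7 6)(11 12))^(-1) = (3 6 7 9)(11 12)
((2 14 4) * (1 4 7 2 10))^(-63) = (14)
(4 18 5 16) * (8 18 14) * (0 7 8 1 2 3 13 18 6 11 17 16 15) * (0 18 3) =(0 7 8 6 11 17 16 4 14 1 2)(3 13)(5 15 18) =[7, 2, 0, 13, 14, 15, 11, 8, 6, 9, 10, 17, 12, 3, 1, 18, 4, 16, 5]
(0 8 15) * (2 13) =(0 8 15)(2 13) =[8, 1, 13, 3, 4, 5, 6, 7, 15, 9, 10, 11, 12, 2, 14, 0]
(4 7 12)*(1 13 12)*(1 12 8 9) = (1 13 8 9)(4 7 12) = [0, 13, 2, 3, 7, 5, 6, 12, 9, 1, 10, 11, 4, 8]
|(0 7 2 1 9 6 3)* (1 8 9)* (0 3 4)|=|(0 7 2 8 9 6 4)|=7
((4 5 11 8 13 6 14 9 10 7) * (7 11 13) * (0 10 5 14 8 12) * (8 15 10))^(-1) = (0 12 11 10 15 6 13 5 9 14 4 7 8)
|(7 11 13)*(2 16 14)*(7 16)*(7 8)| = |(2 8 7 11 13 16 14)| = 7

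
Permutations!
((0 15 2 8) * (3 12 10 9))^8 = (15)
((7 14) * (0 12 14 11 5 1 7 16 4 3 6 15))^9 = ((0 12 14 16 4 3 6 15)(1 7 11 5))^9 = (0 12 14 16 4 3 6 15)(1 7 11 5)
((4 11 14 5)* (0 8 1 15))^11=(0 15 1 8)(4 5 14 11)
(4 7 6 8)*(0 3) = (0 3)(4 7 6 8) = [3, 1, 2, 0, 7, 5, 8, 6, 4]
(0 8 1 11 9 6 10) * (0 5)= (0 8 1 11 9 6 10 5)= [8, 11, 2, 3, 4, 0, 10, 7, 1, 6, 5, 9]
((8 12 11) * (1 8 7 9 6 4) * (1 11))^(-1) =((1 8 12)(4 11 7 9 6))^(-1) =(1 12 8)(4 6 9 7 11)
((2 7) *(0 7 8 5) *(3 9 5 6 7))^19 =(0 5 9 3)(2 7 6 8)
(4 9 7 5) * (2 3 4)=(2 3 4 9 7 5)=[0, 1, 3, 4, 9, 2, 6, 5, 8, 7]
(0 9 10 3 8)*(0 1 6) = (0 9 10 3 8 1 6) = [9, 6, 2, 8, 4, 5, 0, 7, 1, 10, 3]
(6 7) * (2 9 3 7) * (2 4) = (2 9 3 7 6 4) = [0, 1, 9, 7, 2, 5, 4, 6, 8, 3]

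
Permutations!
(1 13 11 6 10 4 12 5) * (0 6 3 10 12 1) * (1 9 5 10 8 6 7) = (0 7 1 13 11 3 8 6 12 10 4 9 5) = [7, 13, 2, 8, 9, 0, 12, 1, 6, 5, 4, 3, 10, 11]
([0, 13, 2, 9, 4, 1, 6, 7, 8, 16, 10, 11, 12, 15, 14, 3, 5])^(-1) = [0, 5, 2, 15, 4, 16, 6, 7, 8, 3, 10, 11, 12, 1, 14, 13, 9]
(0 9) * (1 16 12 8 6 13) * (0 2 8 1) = (0 9 2 8 6 13)(1 16 12) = [9, 16, 8, 3, 4, 5, 13, 7, 6, 2, 10, 11, 1, 0, 14, 15, 12]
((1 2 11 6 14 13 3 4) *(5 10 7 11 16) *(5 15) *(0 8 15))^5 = ((0 8 15 5 10 7 11 6 14 13 3 4 1 2 16))^5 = (0 7 3)(1 15 6)(2 5 14)(4 8 11)(10 13 16)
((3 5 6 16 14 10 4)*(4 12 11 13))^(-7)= (3 16 12 4 6 10 13 5 14 11)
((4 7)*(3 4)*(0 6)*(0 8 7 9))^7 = (9)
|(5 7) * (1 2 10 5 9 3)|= 7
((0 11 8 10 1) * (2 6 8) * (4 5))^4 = (0 8 11 10 2 1 6)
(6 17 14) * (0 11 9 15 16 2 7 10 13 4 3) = (0 11 9 15 16 2 7 10 13 4 3)(6 17 14) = [11, 1, 7, 0, 3, 5, 17, 10, 8, 15, 13, 9, 12, 4, 6, 16, 2, 14]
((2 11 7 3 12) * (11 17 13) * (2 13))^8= (17)(3 11 12 7 13)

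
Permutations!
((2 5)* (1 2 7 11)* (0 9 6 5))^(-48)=(11)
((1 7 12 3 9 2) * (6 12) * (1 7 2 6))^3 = ((1 2 7)(3 9 6 12))^3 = (3 12 6 9)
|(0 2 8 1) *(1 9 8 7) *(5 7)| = 10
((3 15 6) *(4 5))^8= ((3 15 6)(4 5))^8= (3 6 15)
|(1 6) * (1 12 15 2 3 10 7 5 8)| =|(1 6 12 15 2 3 10 7 5 8)| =10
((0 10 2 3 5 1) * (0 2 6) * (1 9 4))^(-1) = (0 6 10)(1 4 9 5 3 2)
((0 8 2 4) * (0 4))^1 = (0 8 2)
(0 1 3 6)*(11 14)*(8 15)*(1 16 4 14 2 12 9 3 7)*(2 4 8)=(0 16 8 15 2 12 9 3 6)(1 7)(4 14 11)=[16, 7, 12, 6, 14, 5, 0, 1, 15, 3, 10, 4, 9, 13, 11, 2, 8]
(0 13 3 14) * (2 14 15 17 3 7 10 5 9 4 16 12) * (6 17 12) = (0 13 7 10 5 9 4 16 6 17 3 15 12 2 14) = [13, 1, 14, 15, 16, 9, 17, 10, 8, 4, 5, 11, 2, 7, 0, 12, 6, 3]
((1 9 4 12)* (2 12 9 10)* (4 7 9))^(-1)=((1 10 2 12)(7 9))^(-1)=(1 12 2 10)(7 9)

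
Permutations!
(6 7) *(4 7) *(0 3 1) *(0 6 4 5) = (0 3 1 6 5)(4 7) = [3, 6, 2, 1, 7, 0, 5, 4]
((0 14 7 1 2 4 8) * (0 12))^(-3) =(0 4 7 12 2 14 8 1)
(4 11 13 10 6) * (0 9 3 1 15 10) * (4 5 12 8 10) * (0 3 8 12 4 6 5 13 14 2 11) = [9, 15, 11, 1, 0, 4, 13, 7, 10, 8, 5, 14, 12, 3, 2, 6] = (0 9 8 10 5 4)(1 15 6 13 3)(2 11 14)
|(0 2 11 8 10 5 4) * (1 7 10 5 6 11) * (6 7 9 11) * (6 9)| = |(0 2 1 6 9 11 8 5 4)(7 10)| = 18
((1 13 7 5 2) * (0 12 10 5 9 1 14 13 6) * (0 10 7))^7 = (0 5 9 13 10 7 14 6 12 2 1)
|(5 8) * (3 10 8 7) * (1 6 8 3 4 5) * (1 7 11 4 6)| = |(3 10)(4 5 11)(6 8 7)| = 6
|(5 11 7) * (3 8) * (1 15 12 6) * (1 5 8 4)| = |(1 15 12 6 5 11 7 8 3 4)| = 10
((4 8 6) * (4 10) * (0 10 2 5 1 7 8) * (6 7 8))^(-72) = ((0 10 4)(1 8 7 6 2 5))^(-72) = (10)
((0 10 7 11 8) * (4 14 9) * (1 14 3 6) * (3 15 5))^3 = (0 11 10 8 7)(1 4 3 14 15 6 9 5)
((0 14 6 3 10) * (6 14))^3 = ((14)(0 6 3 10))^3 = (14)(0 10 3 6)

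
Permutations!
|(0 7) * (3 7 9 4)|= 5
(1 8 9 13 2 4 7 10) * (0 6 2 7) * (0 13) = (0 6 2 4 13 7 10 1 8 9) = [6, 8, 4, 3, 13, 5, 2, 10, 9, 0, 1, 11, 12, 7]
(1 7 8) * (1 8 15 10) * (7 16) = (1 16 7 15 10) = [0, 16, 2, 3, 4, 5, 6, 15, 8, 9, 1, 11, 12, 13, 14, 10, 7]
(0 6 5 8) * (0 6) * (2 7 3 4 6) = (2 7 3 4 6 5 8) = [0, 1, 7, 4, 6, 8, 5, 3, 2]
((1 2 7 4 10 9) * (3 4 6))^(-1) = ((1 2 7 6 3 4 10 9))^(-1) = (1 9 10 4 3 6 7 2)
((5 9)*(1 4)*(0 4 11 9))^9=((0 4 1 11 9 5))^9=(0 11)(1 5)(4 9)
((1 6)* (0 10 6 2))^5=(10)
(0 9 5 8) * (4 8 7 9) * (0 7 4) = (4 8 7 9 5) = [0, 1, 2, 3, 8, 4, 6, 9, 7, 5]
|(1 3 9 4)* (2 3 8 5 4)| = |(1 8 5 4)(2 3 9)| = 12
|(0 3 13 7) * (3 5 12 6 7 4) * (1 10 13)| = |(0 5 12 6 7)(1 10 13 4 3)| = 5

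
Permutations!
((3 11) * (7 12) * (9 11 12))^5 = ((3 12 7 9 11))^5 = (12)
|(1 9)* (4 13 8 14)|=|(1 9)(4 13 8 14)|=4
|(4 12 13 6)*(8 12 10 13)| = 4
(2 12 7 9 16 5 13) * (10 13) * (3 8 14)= (2 12 7 9 16 5 10 13)(3 8 14)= [0, 1, 12, 8, 4, 10, 6, 9, 14, 16, 13, 11, 7, 2, 3, 15, 5]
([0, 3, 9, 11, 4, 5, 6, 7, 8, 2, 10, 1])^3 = (11)(2 9)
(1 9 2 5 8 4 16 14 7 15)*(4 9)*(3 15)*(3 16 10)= (1 4 10 3 15)(2 5 8 9)(7 16 14)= [0, 4, 5, 15, 10, 8, 6, 16, 9, 2, 3, 11, 12, 13, 7, 1, 14]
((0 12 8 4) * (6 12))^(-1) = (0 4 8 12 6)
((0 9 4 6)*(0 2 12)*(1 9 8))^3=((0 8 1 9 4 6 2 12))^3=(0 9 2 8 4 12 1 6)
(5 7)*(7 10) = (5 10 7) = [0, 1, 2, 3, 4, 10, 6, 5, 8, 9, 7]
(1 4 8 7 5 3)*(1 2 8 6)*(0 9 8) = (0 9 8 7 5 3 2)(1 4 6) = [9, 4, 0, 2, 6, 3, 1, 5, 7, 8]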